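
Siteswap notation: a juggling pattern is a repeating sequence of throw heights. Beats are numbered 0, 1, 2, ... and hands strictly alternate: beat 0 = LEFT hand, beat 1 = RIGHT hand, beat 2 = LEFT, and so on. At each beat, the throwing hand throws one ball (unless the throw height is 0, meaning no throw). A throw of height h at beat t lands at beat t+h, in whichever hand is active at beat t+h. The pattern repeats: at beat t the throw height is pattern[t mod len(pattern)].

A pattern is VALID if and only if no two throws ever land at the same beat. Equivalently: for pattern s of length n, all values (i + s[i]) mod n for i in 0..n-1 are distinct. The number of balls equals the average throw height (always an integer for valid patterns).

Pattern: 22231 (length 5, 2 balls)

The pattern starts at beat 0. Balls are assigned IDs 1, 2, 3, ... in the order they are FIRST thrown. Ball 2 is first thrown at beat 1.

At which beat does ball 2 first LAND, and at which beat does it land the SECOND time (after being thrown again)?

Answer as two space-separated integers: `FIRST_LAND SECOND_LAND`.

Answer: 3 6

Derivation:
Beat 0 (L): throw ball1 h=2 -> lands@2:L; in-air after throw: [b1@2:L]
Beat 1 (R): throw ball2 h=2 -> lands@3:R; in-air after throw: [b1@2:L b2@3:R]
Beat 2 (L): throw ball1 h=2 -> lands@4:L; in-air after throw: [b2@3:R b1@4:L]
Beat 3 (R): throw ball2 h=3 -> lands@6:L; in-air after throw: [b1@4:L b2@6:L]
Beat 4 (L): throw ball1 h=1 -> lands@5:R; in-air after throw: [b1@5:R b2@6:L]
Beat 5 (R): throw ball1 h=2 -> lands@7:R; in-air after throw: [b2@6:L b1@7:R]
Beat 6 (L): throw ball2 h=2 -> lands@8:L; in-air after throw: [b1@7:R b2@8:L]
Ball 2: thrown@1 h=2 -> first land @3; rethrown@3 h=3 -> second land @6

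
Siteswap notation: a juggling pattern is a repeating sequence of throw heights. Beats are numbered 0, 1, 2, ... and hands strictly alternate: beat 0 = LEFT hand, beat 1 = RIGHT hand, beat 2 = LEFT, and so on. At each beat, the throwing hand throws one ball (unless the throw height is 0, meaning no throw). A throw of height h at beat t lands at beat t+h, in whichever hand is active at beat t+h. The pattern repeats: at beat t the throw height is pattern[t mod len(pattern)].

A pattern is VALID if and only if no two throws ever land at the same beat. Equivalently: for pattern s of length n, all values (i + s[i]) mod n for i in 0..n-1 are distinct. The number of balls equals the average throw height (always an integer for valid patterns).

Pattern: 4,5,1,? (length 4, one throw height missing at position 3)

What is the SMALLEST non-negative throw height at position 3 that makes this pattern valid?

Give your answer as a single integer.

i=0: (0 + 4) mod 4 = 0
i=1: (1 + 5) mod 4 = 2
i=2: (2 + 1) mod 4 = 3
i=3: s[i]=? (unknown)
Known residues: [0, 2, 3]; need a permutation of 0..3, so missing residue r = 1
Need (3 + s) mod 4 = 1; smallest s = (1 - 3) mod 4 = 2

Answer: 2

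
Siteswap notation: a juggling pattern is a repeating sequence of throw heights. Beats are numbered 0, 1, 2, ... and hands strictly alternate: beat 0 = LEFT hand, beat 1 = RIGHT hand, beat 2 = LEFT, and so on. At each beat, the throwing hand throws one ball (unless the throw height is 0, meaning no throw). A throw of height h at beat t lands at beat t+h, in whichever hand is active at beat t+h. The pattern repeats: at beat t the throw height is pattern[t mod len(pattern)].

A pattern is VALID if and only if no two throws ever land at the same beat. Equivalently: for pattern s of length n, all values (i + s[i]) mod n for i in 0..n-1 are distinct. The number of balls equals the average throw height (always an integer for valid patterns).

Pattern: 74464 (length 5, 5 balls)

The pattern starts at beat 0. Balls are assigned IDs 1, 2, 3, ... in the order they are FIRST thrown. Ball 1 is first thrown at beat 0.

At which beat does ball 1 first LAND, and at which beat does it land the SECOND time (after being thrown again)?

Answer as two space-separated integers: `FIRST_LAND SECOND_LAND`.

Beat 0 (L): throw ball1 h=7 -> lands@7:R; in-air after throw: [b1@7:R]
Beat 1 (R): throw ball2 h=4 -> lands@5:R; in-air after throw: [b2@5:R b1@7:R]
Beat 2 (L): throw ball3 h=4 -> lands@6:L; in-air after throw: [b2@5:R b3@6:L b1@7:R]
Beat 3 (R): throw ball4 h=6 -> lands@9:R; in-air after throw: [b2@5:R b3@6:L b1@7:R b4@9:R]
Beat 4 (L): throw ball5 h=4 -> lands@8:L; in-air after throw: [b2@5:R b3@6:L b1@7:R b5@8:L b4@9:R]
Beat 5 (R): throw ball2 h=7 -> lands@12:L; in-air after throw: [b3@6:L b1@7:R b5@8:L b4@9:R b2@12:L]
Beat 6 (L): throw ball3 h=4 -> lands@10:L; in-air after throw: [b1@7:R b5@8:L b4@9:R b3@10:L b2@12:L]
Beat 7 (R): throw ball1 h=4 -> lands@11:R; in-air after throw: [b5@8:L b4@9:R b3@10:L b1@11:R b2@12:L]
Beat 8 (L): throw ball5 h=6 -> lands@14:L; in-air after throw: [b4@9:R b3@10:L b1@11:R b2@12:L b5@14:L]
Beat 9 (R): throw ball4 h=4 -> lands@13:R; in-air after throw: [b3@10:L b1@11:R b2@12:L b4@13:R b5@14:L]
Beat 10 (L): throw ball3 h=7 -> lands@17:R; in-air after throw: [b1@11:R b2@12:L b4@13:R b5@14:L b3@17:R]
Beat 11 (R): throw ball1 h=4 -> lands@15:R; in-air after throw: [b2@12:L b4@13:R b5@14:L b1@15:R b3@17:R]
Ball 1: thrown@0 h=7 -> first land @7; rethrown@7 h=4 -> second land @11

Answer: 7 11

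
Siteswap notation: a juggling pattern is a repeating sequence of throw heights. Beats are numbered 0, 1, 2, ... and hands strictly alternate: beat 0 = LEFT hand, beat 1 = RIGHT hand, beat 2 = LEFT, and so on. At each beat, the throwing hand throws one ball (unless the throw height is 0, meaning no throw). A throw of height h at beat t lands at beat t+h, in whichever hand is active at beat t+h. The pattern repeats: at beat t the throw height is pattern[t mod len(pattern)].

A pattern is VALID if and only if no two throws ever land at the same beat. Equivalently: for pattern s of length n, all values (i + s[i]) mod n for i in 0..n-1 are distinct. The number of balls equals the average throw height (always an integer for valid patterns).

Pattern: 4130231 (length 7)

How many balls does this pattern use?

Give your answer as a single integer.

Answer: 2

Derivation:
Pattern = [4, 1, 3, 0, 2, 3, 1], length n = 7
  position 0: throw height = 4, running sum = 4
  position 1: throw height = 1, running sum = 5
  position 2: throw height = 3, running sum = 8
  position 3: throw height = 0, running sum = 8
  position 4: throw height = 2, running sum = 10
  position 5: throw height = 3, running sum = 13
  position 6: throw height = 1, running sum = 14
Total sum = 14; balls = sum / n = 14 / 7 = 2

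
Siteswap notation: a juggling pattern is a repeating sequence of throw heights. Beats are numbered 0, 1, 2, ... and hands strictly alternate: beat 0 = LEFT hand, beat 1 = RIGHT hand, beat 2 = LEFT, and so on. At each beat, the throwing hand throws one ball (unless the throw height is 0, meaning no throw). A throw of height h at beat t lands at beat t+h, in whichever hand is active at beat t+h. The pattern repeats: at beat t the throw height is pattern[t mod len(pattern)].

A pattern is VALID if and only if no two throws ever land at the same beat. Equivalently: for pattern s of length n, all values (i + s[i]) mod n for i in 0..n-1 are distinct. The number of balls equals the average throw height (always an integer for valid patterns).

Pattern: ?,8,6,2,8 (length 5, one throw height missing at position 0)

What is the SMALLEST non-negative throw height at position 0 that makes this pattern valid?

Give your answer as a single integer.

i=0: s[i]=? (unknown)
i=1: (1 + 8) mod 5 = 4
i=2: (2 + 6) mod 5 = 3
i=3: (3 + 2) mod 5 = 0
i=4: (4 + 8) mod 5 = 2
Known residues: [0, 2, 3, 4]; need a permutation of 0..4, so missing residue r = 1
Need (0 + s) mod 5 = 1; smallest s = (1 - 0) mod 5 = 1

Answer: 1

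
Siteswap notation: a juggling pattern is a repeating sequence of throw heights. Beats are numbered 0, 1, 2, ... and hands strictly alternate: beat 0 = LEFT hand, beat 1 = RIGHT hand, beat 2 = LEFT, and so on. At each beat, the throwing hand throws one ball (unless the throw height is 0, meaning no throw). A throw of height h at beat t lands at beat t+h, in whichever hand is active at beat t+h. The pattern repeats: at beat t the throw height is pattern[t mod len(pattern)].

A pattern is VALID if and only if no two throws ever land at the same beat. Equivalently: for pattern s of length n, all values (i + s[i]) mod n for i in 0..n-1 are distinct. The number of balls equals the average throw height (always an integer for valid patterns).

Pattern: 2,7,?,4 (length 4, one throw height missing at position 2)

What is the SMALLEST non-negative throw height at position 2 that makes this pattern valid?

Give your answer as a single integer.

Answer: 3

Derivation:
i=0: (0 + 2) mod 4 = 2
i=1: (1 + 7) mod 4 = 0
i=2: s[i]=? (unknown)
i=3: (3 + 4) mod 4 = 3
Known residues: [0, 2, 3]; need a permutation of 0..3, so missing residue r = 1
Need (2 + s) mod 4 = 1; smallest s = (1 - 2) mod 4 = 3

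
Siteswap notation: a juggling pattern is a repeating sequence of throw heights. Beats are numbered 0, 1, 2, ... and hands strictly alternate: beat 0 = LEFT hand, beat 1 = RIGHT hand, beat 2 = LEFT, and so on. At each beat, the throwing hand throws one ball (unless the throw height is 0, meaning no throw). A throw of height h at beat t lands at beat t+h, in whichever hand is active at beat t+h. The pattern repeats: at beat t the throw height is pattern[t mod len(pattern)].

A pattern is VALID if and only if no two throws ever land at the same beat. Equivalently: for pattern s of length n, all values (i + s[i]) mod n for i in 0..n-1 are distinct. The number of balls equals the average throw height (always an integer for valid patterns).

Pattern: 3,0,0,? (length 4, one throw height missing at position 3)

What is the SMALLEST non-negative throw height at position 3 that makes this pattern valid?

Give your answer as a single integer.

i=0: (0 + 3) mod 4 = 3
i=1: (1 + 0) mod 4 = 1
i=2: (2 + 0) mod 4 = 2
i=3: s[i]=? (unknown)
Known residues: [1, 2, 3]; need a permutation of 0..3, so missing residue r = 0
Need (3 + s) mod 4 = 0; smallest s = (0 - 3) mod 4 = 1

Answer: 1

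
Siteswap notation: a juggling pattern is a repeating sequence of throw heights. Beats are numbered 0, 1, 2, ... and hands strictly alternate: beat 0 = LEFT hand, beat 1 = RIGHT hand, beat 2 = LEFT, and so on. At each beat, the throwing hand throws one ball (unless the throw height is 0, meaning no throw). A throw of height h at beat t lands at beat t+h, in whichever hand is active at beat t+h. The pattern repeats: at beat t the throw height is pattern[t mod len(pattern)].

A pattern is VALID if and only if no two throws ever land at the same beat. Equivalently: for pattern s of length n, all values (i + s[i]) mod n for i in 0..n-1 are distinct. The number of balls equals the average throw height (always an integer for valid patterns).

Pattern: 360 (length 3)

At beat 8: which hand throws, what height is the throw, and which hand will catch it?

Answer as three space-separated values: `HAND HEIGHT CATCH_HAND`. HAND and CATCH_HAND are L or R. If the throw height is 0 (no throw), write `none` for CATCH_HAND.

Answer: L 0 none

Derivation:
Beat 8: 8 mod 2 = 0, so hand = L
Throw height = pattern[8 mod 3] = pattern[2] = 0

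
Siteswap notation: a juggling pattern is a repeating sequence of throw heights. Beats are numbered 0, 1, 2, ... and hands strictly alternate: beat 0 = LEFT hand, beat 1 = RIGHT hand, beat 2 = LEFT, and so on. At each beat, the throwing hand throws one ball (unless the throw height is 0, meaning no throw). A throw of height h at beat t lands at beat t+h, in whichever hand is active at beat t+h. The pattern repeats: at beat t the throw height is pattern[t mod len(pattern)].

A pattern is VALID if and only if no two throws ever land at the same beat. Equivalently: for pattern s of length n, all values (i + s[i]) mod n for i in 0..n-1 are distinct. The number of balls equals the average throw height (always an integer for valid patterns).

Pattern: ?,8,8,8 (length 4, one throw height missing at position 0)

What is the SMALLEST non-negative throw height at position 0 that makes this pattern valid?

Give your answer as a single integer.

i=0: s[i]=? (unknown)
i=1: (1 + 8) mod 4 = 1
i=2: (2 + 8) mod 4 = 2
i=3: (3 + 8) mod 4 = 3
Known residues: [1, 2, 3]; need a permutation of 0..3, so missing residue r = 0
Need (0 + s) mod 4 = 0; smallest s = (0 - 0) mod 4 = 0

Answer: 0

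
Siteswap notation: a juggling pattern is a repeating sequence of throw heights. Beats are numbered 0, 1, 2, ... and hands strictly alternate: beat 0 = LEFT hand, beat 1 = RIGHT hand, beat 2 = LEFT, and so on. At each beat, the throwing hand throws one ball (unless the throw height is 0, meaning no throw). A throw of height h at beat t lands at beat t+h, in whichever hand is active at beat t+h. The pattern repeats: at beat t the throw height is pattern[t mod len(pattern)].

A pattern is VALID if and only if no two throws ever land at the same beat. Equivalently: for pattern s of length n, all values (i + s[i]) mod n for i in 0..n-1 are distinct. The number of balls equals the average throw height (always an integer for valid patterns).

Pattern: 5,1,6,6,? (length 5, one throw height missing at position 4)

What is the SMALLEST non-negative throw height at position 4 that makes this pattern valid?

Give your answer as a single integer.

Answer: 2

Derivation:
i=0: (0 + 5) mod 5 = 0
i=1: (1 + 1) mod 5 = 2
i=2: (2 + 6) mod 5 = 3
i=3: (3 + 6) mod 5 = 4
i=4: s[i]=? (unknown)
Known residues: [0, 2, 3, 4]; need a permutation of 0..4, so missing residue r = 1
Need (4 + s) mod 5 = 1; smallest s = (1 - 4) mod 5 = 2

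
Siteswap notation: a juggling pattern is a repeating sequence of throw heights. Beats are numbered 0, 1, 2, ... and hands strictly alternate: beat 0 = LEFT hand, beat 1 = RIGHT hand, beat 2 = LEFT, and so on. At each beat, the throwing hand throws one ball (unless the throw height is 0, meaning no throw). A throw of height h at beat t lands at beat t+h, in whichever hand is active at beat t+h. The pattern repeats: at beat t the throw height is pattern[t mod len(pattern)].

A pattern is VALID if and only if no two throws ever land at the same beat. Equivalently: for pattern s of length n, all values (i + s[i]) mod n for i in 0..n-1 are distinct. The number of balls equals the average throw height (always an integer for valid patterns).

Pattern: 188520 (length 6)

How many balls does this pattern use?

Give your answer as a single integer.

Answer: 4

Derivation:
Pattern = [1, 8, 8, 5, 2, 0], length n = 6
  position 0: throw height = 1, running sum = 1
  position 1: throw height = 8, running sum = 9
  position 2: throw height = 8, running sum = 17
  position 3: throw height = 5, running sum = 22
  position 4: throw height = 2, running sum = 24
  position 5: throw height = 0, running sum = 24
Total sum = 24; balls = sum / n = 24 / 6 = 4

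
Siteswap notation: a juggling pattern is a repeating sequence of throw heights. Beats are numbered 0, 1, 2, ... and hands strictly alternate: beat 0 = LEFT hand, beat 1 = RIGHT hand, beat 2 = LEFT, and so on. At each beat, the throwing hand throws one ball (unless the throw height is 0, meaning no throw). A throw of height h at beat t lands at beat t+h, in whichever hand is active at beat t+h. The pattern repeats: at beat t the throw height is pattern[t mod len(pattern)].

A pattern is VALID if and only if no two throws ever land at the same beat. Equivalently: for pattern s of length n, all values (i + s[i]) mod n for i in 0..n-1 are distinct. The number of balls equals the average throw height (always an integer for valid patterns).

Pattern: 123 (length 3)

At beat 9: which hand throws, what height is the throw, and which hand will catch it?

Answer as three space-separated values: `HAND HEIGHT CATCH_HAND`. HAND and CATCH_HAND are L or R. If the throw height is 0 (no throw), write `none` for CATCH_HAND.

Beat 9: 9 mod 2 = 1, so hand = R
Throw height = pattern[9 mod 3] = pattern[0] = 1
Lands at beat 9+1=10, 10 mod 2 = 0, so catch hand = L

Answer: R 1 L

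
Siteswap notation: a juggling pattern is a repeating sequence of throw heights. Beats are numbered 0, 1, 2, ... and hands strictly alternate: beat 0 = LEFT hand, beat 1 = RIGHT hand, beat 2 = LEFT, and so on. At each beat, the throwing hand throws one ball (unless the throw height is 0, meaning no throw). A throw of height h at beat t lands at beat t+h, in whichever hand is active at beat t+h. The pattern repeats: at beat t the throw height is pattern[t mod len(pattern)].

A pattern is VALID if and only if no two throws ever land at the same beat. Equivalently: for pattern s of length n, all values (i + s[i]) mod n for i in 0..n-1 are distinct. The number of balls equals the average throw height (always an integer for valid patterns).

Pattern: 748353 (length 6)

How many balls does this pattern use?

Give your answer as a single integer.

Pattern = [7, 4, 8, 3, 5, 3], length n = 6
  position 0: throw height = 7, running sum = 7
  position 1: throw height = 4, running sum = 11
  position 2: throw height = 8, running sum = 19
  position 3: throw height = 3, running sum = 22
  position 4: throw height = 5, running sum = 27
  position 5: throw height = 3, running sum = 30
Total sum = 30; balls = sum / n = 30 / 6 = 5

Answer: 5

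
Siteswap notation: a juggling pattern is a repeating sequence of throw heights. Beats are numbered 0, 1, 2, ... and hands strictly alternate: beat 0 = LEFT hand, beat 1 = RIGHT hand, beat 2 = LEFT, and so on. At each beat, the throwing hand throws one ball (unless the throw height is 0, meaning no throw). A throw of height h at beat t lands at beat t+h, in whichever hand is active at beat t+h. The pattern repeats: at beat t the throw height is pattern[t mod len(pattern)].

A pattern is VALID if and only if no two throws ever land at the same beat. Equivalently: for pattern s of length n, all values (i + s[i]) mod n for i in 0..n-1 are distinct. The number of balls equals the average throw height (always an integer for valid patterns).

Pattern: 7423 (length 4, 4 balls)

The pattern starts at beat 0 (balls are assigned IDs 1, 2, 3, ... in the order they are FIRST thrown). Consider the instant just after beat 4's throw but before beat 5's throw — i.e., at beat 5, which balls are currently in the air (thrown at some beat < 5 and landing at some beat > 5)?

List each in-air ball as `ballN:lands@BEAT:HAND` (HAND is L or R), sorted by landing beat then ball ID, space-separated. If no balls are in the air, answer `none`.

Beat 0 (L): throw ball1 h=7 -> lands@7:R; in-air after throw: [b1@7:R]
Beat 1 (R): throw ball2 h=4 -> lands@5:R; in-air after throw: [b2@5:R b1@7:R]
Beat 2 (L): throw ball3 h=2 -> lands@4:L; in-air after throw: [b3@4:L b2@5:R b1@7:R]
Beat 3 (R): throw ball4 h=3 -> lands@6:L; in-air after throw: [b3@4:L b2@5:R b4@6:L b1@7:R]
Beat 4 (L): throw ball3 h=7 -> lands@11:R; in-air after throw: [b2@5:R b4@6:L b1@7:R b3@11:R]
Beat 5 (R): throw ball2 h=4 -> lands@9:R; in-air after throw: [b4@6:L b1@7:R b2@9:R b3@11:R]

Answer: ball4:lands@6:L ball1:lands@7:R ball3:lands@11:R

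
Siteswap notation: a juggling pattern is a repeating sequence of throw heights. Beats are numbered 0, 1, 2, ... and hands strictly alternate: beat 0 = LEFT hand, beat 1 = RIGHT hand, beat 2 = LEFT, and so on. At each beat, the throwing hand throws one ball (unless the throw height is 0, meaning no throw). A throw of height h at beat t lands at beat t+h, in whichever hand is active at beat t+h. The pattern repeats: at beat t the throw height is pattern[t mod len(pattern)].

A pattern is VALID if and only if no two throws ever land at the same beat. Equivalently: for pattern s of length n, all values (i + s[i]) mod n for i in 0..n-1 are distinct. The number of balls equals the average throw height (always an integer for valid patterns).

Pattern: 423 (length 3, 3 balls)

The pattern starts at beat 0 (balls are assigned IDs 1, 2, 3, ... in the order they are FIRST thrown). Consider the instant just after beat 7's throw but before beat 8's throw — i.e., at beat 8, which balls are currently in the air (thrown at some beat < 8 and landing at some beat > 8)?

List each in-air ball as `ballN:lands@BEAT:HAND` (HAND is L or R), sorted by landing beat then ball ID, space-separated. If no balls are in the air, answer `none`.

Answer: ball2:lands@9:R ball1:lands@10:L

Derivation:
Beat 0 (L): throw ball1 h=4 -> lands@4:L; in-air after throw: [b1@4:L]
Beat 1 (R): throw ball2 h=2 -> lands@3:R; in-air after throw: [b2@3:R b1@4:L]
Beat 2 (L): throw ball3 h=3 -> lands@5:R; in-air after throw: [b2@3:R b1@4:L b3@5:R]
Beat 3 (R): throw ball2 h=4 -> lands@7:R; in-air after throw: [b1@4:L b3@5:R b2@7:R]
Beat 4 (L): throw ball1 h=2 -> lands@6:L; in-air after throw: [b3@5:R b1@6:L b2@7:R]
Beat 5 (R): throw ball3 h=3 -> lands@8:L; in-air after throw: [b1@6:L b2@7:R b3@8:L]
Beat 6 (L): throw ball1 h=4 -> lands@10:L; in-air after throw: [b2@7:R b3@8:L b1@10:L]
Beat 7 (R): throw ball2 h=2 -> lands@9:R; in-air after throw: [b3@8:L b2@9:R b1@10:L]
Beat 8 (L): throw ball3 h=3 -> lands@11:R; in-air after throw: [b2@9:R b1@10:L b3@11:R]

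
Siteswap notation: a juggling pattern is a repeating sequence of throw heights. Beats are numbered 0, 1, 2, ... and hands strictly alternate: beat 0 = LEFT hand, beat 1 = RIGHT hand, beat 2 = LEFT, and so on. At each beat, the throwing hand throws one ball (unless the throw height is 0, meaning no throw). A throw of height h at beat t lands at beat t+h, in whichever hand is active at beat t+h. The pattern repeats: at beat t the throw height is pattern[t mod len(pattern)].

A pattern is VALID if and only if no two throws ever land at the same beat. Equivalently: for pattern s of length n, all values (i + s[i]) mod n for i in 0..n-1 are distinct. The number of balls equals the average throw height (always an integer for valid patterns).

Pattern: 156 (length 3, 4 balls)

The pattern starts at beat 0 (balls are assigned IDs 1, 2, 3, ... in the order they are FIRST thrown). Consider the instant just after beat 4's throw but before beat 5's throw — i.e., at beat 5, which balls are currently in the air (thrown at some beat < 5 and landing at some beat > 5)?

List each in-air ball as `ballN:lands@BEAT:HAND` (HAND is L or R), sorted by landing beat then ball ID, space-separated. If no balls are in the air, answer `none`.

Beat 0 (L): throw ball1 h=1 -> lands@1:R; in-air after throw: [b1@1:R]
Beat 1 (R): throw ball1 h=5 -> lands@6:L; in-air after throw: [b1@6:L]
Beat 2 (L): throw ball2 h=6 -> lands@8:L; in-air after throw: [b1@6:L b2@8:L]
Beat 3 (R): throw ball3 h=1 -> lands@4:L; in-air after throw: [b3@4:L b1@6:L b2@8:L]
Beat 4 (L): throw ball3 h=5 -> lands@9:R; in-air after throw: [b1@6:L b2@8:L b3@9:R]
Beat 5 (R): throw ball4 h=6 -> lands@11:R; in-air after throw: [b1@6:L b2@8:L b3@9:R b4@11:R]

Answer: ball1:lands@6:L ball2:lands@8:L ball3:lands@9:R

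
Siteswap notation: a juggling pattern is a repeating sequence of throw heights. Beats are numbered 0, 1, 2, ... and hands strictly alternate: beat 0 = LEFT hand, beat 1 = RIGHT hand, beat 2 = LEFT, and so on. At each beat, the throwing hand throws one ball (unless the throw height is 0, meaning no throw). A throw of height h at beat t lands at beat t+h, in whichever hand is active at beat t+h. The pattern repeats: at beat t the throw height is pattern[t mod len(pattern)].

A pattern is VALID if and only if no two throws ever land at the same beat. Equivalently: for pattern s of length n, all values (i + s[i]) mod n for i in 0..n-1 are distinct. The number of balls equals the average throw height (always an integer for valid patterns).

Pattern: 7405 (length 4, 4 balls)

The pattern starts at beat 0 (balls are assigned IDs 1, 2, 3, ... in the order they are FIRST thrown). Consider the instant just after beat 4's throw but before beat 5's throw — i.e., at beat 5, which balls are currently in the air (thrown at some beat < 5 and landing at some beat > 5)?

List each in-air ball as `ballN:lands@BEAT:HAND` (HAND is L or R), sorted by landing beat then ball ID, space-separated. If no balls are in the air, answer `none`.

Answer: ball1:lands@7:R ball3:lands@8:L ball4:lands@11:R

Derivation:
Beat 0 (L): throw ball1 h=7 -> lands@7:R; in-air after throw: [b1@7:R]
Beat 1 (R): throw ball2 h=4 -> lands@5:R; in-air after throw: [b2@5:R b1@7:R]
Beat 3 (R): throw ball3 h=5 -> lands@8:L; in-air after throw: [b2@5:R b1@7:R b3@8:L]
Beat 4 (L): throw ball4 h=7 -> lands@11:R; in-air after throw: [b2@5:R b1@7:R b3@8:L b4@11:R]
Beat 5 (R): throw ball2 h=4 -> lands@9:R; in-air after throw: [b1@7:R b3@8:L b2@9:R b4@11:R]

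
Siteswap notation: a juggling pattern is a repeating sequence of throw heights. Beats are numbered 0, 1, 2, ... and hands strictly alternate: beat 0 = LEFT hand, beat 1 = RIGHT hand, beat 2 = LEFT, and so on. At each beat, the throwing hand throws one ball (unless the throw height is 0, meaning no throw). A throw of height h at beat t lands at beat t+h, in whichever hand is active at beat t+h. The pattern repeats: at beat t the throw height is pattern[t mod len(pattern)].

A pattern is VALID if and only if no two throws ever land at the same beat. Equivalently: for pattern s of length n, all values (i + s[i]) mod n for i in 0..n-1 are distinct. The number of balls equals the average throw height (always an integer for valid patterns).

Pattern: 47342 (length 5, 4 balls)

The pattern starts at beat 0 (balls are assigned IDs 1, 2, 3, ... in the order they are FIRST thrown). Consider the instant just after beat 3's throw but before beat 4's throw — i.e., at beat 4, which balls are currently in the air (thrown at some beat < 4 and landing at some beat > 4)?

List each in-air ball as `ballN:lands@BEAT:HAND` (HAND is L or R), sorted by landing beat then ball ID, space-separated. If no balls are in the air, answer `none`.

Beat 0 (L): throw ball1 h=4 -> lands@4:L; in-air after throw: [b1@4:L]
Beat 1 (R): throw ball2 h=7 -> lands@8:L; in-air after throw: [b1@4:L b2@8:L]
Beat 2 (L): throw ball3 h=3 -> lands@5:R; in-air after throw: [b1@4:L b3@5:R b2@8:L]
Beat 3 (R): throw ball4 h=4 -> lands@7:R; in-air after throw: [b1@4:L b3@5:R b4@7:R b2@8:L]
Beat 4 (L): throw ball1 h=2 -> lands@6:L; in-air after throw: [b3@5:R b1@6:L b4@7:R b2@8:L]

Answer: ball3:lands@5:R ball4:lands@7:R ball2:lands@8:L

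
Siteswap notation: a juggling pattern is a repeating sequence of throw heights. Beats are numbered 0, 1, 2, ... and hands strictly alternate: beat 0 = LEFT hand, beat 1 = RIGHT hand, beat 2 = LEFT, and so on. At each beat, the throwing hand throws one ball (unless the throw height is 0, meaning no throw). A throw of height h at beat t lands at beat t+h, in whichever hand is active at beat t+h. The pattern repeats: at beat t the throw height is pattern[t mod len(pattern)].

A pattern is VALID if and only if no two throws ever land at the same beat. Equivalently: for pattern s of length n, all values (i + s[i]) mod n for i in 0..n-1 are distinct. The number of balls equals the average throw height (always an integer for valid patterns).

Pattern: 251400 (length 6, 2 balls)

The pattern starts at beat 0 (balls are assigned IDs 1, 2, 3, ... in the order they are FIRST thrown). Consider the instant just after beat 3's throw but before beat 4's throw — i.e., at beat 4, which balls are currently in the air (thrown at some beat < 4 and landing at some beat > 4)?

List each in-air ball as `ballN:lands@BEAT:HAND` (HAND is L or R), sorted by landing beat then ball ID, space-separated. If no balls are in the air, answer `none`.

Beat 0 (L): throw ball1 h=2 -> lands@2:L; in-air after throw: [b1@2:L]
Beat 1 (R): throw ball2 h=5 -> lands@6:L; in-air after throw: [b1@2:L b2@6:L]
Beat 2 (L): throw ball1 h=1 -> lands@3:R; in-air after throw: [b1@3:R b2@6:L]
Beat 3 (R): throw ball1 h=4 -> lands@7:R; in-air after throw: [b2@6:L b1@7:R]

Answer: ball2:lands@6:L ball1:lands@7:R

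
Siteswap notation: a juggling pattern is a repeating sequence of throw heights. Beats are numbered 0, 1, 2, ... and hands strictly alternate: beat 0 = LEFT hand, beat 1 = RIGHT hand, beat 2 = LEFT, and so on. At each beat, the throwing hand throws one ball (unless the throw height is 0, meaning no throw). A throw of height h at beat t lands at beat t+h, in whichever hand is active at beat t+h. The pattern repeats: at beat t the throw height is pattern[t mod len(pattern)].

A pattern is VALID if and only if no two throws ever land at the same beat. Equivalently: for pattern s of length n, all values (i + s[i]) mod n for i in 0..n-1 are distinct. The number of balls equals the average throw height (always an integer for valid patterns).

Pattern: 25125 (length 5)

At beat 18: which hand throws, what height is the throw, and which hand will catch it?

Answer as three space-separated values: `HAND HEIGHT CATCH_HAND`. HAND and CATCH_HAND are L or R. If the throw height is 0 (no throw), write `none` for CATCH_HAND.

Answer: L 2 L

Derivation:
Beat 18: 18 mod 2 = 0, so hand = L
Throw height = pattern[18 mod 5] = pattern[3] = 2
Lands at beat 18+2=20, 20 mod 2 = 0, so catch hand = L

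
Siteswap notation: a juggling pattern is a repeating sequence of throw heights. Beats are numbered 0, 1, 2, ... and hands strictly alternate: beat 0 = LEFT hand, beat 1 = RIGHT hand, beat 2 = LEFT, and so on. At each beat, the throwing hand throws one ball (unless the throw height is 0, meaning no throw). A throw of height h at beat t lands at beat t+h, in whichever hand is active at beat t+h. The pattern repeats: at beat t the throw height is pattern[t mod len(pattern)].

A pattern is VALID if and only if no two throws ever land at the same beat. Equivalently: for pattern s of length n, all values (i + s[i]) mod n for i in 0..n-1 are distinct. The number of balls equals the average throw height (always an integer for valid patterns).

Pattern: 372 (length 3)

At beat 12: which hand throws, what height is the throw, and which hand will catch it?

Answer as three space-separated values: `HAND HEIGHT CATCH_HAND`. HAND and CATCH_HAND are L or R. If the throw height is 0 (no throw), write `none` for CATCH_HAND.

Answer: L 3 R

Derivation:
Beat 12: 12 mod 2 = 0, so hand = L
Throw height = pattern[12 mod 3] = pattern[0] = 3
Lands at beat 12+3=15, 15 mod 2 = 1, so catch hand = R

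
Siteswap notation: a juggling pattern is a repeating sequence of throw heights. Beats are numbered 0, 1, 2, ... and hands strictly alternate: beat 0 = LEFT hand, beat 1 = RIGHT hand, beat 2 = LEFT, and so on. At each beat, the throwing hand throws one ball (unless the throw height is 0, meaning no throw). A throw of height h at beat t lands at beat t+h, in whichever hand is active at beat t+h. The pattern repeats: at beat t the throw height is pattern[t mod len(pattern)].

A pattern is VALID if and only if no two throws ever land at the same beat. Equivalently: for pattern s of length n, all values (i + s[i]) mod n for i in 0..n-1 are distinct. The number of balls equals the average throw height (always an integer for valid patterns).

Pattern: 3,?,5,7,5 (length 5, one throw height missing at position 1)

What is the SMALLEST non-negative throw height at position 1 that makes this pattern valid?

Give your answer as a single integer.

Answer: 0

Derivation:
i=0: (0 + 3) mod 5 = 3
i=1: s[i]=? (unknown)
i=2: (2 + 5) mod 5 = 2
i=3: (3 + 7) mod 5 = 0
i=4: (4 + 5) mod 5 = 4
Known residues: [0, 2, 3, 4]; need a permutation of 0..4, so missing residue r = 1
Need (1 + s) mod 5 = 1; smallest s = (1 - 1) mod 5 = 0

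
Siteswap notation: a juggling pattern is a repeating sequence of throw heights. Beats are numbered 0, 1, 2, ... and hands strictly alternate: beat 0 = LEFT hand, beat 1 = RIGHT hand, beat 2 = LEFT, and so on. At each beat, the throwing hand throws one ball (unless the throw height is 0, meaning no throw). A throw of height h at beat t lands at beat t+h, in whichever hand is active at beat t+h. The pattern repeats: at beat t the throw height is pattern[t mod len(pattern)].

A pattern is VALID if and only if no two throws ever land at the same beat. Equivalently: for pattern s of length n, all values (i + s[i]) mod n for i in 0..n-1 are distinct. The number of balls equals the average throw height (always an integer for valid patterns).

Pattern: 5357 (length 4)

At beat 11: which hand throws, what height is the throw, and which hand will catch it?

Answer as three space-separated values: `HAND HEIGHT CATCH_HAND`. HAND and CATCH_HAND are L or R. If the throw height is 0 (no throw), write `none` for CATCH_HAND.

Beat 11: 11 mod 2 = 1, so hand = R
Throw height = pattern[11 mod 4] = pattern[3] = 7
Lands at beat 11+7=18, 18 mod 2 = 0, so catch hand = L

Answer: R 7 L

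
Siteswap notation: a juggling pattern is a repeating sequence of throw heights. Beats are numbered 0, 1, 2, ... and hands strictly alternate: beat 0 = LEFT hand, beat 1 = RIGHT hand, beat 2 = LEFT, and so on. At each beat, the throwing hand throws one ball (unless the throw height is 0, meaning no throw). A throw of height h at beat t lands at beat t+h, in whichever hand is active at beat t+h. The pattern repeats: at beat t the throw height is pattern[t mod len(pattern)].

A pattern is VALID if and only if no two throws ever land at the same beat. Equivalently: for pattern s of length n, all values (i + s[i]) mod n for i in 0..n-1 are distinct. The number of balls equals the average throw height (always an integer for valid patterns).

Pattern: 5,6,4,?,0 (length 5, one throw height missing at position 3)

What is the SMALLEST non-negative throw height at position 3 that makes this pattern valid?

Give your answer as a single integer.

Answer: 0

Derivation:
i=0: (0 + 5) mod 5 = 0
i=1: (1 + 6) mod 5 = 2
i=2: (2 + 4) mod 5 = 1
i=3: s[i]=? (unknown)
i=4: (4 + 0) mod 5 = 4
Known residues: [0, 1, 2, 4]; need a permutation of 0..4, so missing residue r = 3
Need (3 + s) mod 5 = 3; smallest s = (3 - 3) mod 5 = 0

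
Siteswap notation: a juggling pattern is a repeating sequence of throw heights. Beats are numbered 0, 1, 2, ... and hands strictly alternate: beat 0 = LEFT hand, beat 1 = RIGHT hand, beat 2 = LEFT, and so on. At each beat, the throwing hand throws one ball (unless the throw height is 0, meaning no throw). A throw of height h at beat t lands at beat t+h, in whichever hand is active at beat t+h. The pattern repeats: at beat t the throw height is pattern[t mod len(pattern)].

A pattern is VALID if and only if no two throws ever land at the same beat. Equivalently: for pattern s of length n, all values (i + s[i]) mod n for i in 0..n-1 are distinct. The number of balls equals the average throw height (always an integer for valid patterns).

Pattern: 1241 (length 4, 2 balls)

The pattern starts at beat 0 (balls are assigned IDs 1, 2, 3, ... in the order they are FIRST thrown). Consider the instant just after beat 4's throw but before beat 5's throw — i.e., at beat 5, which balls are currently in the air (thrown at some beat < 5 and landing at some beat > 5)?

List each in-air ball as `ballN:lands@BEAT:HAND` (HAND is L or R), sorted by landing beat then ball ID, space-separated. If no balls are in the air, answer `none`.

Beat 0 (L): throw ball1 h=1 -> lands@1:R; in-air after throw: [b1@1:R]
Beat 1 (R): throw ball1 h=2 -> lands@3:R; in-air after throw: [b1@3:R]
Beat 2 (L): throw ball2 h=4 -> lands@6:L; in-air after throw: [b1@3:R b2@6:L]
Beat 3 (R): throw ball1 h=1 -> lands@4:L; in-air after throw: [b1@4:L b2@6:L]
Beat 4 (L): throw ball1 h=1 -> lands@5:R; in-air after throw: [b1@5:R b2@6:L]
Beat 5 (R): throw ball1 h=2 -> lands@7:R; in-air after throw: [b2@6:L b1@7:R]

Answer: ball2:lands@6:L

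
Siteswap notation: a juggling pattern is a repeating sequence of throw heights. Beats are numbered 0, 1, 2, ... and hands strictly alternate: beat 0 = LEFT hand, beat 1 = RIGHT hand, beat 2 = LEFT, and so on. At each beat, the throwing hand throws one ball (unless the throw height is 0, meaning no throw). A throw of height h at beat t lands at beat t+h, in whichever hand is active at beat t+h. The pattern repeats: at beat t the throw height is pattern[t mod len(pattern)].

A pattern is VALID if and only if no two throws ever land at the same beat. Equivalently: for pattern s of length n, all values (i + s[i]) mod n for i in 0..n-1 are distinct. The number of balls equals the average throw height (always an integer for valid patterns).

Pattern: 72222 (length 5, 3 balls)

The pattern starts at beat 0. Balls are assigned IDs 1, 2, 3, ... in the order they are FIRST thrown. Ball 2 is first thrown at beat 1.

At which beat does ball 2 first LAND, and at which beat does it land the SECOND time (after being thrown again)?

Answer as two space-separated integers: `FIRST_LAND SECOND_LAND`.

Answer: 3 5

Derivation:
Beat 0 (L): throw ball1 h=7 -> lands@7:R; in-air after throw: [b1@7:R]
Beat 1 (R): throw ball2 h=2 -> lands@3:R; in-air after throw: [b2@3:R b1@7:R]
Beat 2 (L): throw ball3 h=2 -> lands@4:L; in-air after throw: [b2@3:R b3@4:L b1@7:R]
Beat 3 (R): throw ball2 h=2 -> lands@5:R; in-air after throw: [b3@4:L b2@5:R b1@7:R]
Beat 4 (L): throw ball3 h=2 -> lands@6:L; in-air after throw: [b2@5:R b3@6:L b1@7:R]
Beat 5 (R): throw ball2 h=7 -> lands@12:L; in-air after throw: [b3@6:L b1@7:R b2@12:L]
Ball 2: thrown@1 h=2 -> first land @3; rethrown@3 h=2 -> second land @5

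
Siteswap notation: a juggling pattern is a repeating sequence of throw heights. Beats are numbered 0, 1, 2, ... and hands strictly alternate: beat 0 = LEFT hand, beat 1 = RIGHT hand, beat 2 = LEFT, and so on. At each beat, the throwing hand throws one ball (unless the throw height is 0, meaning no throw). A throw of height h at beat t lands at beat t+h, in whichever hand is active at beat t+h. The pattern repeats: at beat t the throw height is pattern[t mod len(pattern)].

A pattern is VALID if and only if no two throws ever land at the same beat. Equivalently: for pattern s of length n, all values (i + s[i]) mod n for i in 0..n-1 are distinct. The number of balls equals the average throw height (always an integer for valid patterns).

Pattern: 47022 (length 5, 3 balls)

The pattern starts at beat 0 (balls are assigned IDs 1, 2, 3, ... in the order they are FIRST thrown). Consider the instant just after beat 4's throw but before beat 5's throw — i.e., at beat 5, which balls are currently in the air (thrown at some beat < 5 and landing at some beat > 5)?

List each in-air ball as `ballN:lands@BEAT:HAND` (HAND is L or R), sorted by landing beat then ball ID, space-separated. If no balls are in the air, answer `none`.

Answer: ball1:lands@6:L ball2:lands@8:L

Derivation:
Beat 0 (L): throw ball1 h=4 -> lands@4:L; in-air after throw: [b1@4:L]
Beat 1 (R): throw ball2 h=7 -> lands@8:L; in-air after throw: [b1@4:L b2@8:L]
Beat 3 (R): throw ball3 h=2 -> lands@5:R; in-air after throw: [b1@4:L b3@5:R b2@8:L]
Beat 4 (L): throw ball1 h=2 -> lands@6:L; in-air after throw: [b3@5:R b1@6:L b2@8:L]
Beat 5 (R): throw ball3 h=4 -> lands@9:R; in-air after throw: [b1@6:L b2@8:L b3@9:R]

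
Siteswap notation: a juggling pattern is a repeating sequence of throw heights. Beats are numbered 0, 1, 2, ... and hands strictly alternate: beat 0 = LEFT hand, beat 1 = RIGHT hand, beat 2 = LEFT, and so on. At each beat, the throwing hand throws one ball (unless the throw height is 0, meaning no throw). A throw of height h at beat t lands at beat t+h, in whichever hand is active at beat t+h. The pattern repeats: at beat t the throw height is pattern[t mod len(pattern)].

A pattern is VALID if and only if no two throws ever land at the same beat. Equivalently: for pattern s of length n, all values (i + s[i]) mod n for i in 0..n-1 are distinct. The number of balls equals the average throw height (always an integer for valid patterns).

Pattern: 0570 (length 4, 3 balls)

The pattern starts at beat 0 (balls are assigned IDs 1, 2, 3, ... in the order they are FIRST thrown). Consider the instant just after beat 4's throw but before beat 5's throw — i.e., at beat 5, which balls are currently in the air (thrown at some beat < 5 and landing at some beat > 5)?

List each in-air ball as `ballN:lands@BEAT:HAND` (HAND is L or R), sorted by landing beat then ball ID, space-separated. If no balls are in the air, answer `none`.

Beat 1 (R): throw ball1 h=5 -> lands@6:L; in-air after throw: [b1@6:L]
Beat 2 (L): throw ball2 h=7 -> lands@9:R; in-air after throw: [b1@6:L b2@9:R]
Beat 5 (R): throw ball3 h=5 -> lands@10:L; in-air after throw: [b1@6:L b2@9:R b3@10:L]

Answer: ball1:lands@6:L ball2:lands@9:R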